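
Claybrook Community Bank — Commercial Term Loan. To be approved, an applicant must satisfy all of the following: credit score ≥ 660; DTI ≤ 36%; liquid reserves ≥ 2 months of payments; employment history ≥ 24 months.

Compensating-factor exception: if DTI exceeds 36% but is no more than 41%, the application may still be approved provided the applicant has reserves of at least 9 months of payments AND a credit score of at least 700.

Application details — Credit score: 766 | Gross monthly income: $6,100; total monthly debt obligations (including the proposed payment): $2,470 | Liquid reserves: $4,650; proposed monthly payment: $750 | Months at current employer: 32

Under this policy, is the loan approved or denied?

Credit score 766 ≥ 660 (meets base)
DTI = 2,470/6,100 = 40.5% > 36% — standard DTI limit exceeded.
Reserves = 4,650/750 = 6.2 months ≥ 2
Employment 32 ≥ 24 months
DTI 40.5% is within the 36%–41% exception band; checking compensating factors.
Reserves 6.2 < 9 months; credit score 766 ≥ 700.
Compensating-factor requirement not fully met.

Denied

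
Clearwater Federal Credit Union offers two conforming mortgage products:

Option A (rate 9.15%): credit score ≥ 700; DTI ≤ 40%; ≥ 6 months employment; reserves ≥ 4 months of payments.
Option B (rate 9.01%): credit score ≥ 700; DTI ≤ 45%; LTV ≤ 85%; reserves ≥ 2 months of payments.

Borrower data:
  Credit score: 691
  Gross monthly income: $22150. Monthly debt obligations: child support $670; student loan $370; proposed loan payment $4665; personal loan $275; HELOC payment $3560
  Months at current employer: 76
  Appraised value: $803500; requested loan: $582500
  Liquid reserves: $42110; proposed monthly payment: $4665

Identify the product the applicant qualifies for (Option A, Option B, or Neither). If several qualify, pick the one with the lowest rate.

Neither

Total debts = (670 + 370 + 4,665 + 275 + 3,560) = 9,540; DTI = 9,540/22,150 = 43.1%.
LTV = 582,500/803,500 = 72.5%.
Reserves = 42,110/4,665 = 9.0 months.
Option A: score 691 < 700; DTI 43.1% > 40%; employment 76 ≥ 6 mo; reserves 9.0 ≥ 4 mo → does not qualify.
Option B: score 691 < 700; DTI 43.1% ≤ 45%; LTV 72.5% ≤ 85%; reserves 9.0 ≥ 2 mo → does not qualify.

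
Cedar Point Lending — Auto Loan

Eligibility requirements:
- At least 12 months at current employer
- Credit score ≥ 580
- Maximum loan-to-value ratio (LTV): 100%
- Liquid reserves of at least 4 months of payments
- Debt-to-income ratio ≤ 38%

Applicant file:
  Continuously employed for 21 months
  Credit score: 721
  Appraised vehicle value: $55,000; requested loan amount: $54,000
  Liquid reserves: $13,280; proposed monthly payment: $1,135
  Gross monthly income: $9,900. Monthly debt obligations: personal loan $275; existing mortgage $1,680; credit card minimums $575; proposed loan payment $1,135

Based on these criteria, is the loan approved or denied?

Approved

Employment 21 ≥ 12 months
Credit score 721 ≥ 580 (meets)
LTV: 54,000 ÷ 55,000 = 98.2%, within 100% cap
Reserves: 13,280 ÷ 1,135 = 11.7 months (meets 4-month minimum)
Total monthly debts = (275 + 1,680 + 575 + 1,135) = 3,665. Debt-to-income = 3,665/9,900 = 37% — meets 38% limit
All criteria satisfied.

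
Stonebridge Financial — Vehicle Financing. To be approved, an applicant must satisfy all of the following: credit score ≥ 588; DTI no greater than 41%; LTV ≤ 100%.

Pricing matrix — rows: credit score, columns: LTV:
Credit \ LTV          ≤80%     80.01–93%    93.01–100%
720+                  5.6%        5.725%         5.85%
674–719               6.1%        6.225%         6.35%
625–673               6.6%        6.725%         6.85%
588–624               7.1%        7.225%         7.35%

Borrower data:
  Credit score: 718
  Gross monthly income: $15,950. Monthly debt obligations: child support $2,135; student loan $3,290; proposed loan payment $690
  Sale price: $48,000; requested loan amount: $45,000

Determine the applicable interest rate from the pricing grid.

6.35%

Credit score 718 ≥ 588; Total monthly debts = (2,135 + 3,290 + 690) = 6,115. DTI = 6,115/15,950 = 38.3% ≤ 41%
LTV: 45,000 ÷ 48,000 = 93.8%, within 100% cap
Credit 718 → row 674–719; LTV 93.8% → column 93.01–100%. Grid cell → 6.35%.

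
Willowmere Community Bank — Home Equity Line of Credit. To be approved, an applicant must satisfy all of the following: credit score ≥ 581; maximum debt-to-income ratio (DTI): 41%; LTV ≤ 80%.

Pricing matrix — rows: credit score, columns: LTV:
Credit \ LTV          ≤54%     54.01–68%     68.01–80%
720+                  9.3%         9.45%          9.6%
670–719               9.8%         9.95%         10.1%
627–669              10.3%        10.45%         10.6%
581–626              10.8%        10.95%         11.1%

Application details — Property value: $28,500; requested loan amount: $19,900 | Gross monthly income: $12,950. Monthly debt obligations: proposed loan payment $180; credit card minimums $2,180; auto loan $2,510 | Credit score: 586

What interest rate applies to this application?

11.1%

Credit score 586 ≥ 581; Total monthly debts = (180 + 2,180 + 2,510) = 4,870. Debt-to-income = 4,870/12,950 = 37.6% — meets 41% limit
LTV = 19,900/28,500 = 69.8% ≤ 80%
Score 586 is in the 581–626 band; LTV 69.8% is in the 68.01–80% band → 11.1%.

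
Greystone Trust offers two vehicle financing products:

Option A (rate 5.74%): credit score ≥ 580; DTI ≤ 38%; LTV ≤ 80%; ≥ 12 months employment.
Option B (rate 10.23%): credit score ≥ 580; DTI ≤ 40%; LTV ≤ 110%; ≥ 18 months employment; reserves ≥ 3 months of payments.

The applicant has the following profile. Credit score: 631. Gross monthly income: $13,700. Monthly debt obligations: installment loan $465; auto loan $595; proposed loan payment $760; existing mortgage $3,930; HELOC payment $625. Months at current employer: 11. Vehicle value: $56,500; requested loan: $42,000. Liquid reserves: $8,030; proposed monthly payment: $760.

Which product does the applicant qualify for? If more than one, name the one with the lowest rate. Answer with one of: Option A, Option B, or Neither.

Total debts = (465 + 595 + 760 + 3,930 + 625) = 6,375; DTI = 6,375/13,700 = 46.5%.
LTV = 42,000/56,500 = 74.3%.
Reserves = 8,030/760 = 10.6 months.
Option A: score 631 ≥ 580; DTI 46.5% > 38%; LTV 74.3% ≤ 80%; employment 11 < 12 mo → does not qualify.
Option B: score 631 ≥ 580; DTI 46.5% > 40%; LTV 74.3% ≤ 110%; employment 11 < 18 mo; reserves 10.6 ≥ 3 mo → does not qualify.

Neither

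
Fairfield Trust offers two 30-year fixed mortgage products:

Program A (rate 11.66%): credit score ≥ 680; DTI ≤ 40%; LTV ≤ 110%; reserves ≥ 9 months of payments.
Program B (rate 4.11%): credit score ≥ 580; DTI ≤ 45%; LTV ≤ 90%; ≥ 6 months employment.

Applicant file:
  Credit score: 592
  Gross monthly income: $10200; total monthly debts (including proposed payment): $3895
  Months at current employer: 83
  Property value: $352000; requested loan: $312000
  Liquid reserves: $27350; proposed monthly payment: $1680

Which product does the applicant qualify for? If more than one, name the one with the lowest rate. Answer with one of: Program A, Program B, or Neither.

DTI = 3,895/10,200 = 38.2%.
LTV = 312,000/352,000 = 88.6%.
Reserves = 27,350/1,680 = 16.3 months.
Program A: score 592 < 680; DTI 38.2% ≤ 40%; LTV 88.6% ≤ 110%; reserves 16.3 ≥ 9 mo → does not qualify.
Program B: score 592 ≥ 580; DTI 38.2% ≤ 45%; LTV 88.6% ≤ 90%; employment 83 ≥ 6 mo → qualifies.

Program B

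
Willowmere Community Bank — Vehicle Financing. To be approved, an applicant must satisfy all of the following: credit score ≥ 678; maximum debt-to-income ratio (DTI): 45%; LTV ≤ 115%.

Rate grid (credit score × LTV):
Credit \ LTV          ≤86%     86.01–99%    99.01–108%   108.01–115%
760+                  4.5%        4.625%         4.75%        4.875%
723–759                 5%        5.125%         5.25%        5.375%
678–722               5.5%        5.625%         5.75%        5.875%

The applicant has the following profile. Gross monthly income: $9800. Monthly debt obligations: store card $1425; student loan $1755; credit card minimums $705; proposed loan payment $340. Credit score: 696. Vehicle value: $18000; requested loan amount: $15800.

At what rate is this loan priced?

5.625%

Credit score 696 ≥ 678; Total monthly debts = (1,425 + 1,755 + 705 + 340) = 4,225. DTI = 4,225/9,800 = 43.1% ≤ 45%
Loan-to-value = 15,800/18,000 = 87.8% — pass (115% max)
Credit 696 → row 678–722; LTV 87.8% → column 86.01–99%. Grid cell → 5.625%.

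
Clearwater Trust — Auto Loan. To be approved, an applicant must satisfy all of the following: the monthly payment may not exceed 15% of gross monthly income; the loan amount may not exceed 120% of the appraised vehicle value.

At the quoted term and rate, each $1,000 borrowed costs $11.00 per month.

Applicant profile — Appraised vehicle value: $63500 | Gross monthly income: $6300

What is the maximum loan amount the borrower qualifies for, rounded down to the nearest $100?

$76,200

Payment cap: 15% × $6,300 = $945/month.
At $11.00 per $1,000, that supports 945/11.00 × 1,000 ≈ $85,909 → $85,900.
LTV cap: 120% × $63,500 = $76,200 → $76,200.
Binding constraint: loan-to-value.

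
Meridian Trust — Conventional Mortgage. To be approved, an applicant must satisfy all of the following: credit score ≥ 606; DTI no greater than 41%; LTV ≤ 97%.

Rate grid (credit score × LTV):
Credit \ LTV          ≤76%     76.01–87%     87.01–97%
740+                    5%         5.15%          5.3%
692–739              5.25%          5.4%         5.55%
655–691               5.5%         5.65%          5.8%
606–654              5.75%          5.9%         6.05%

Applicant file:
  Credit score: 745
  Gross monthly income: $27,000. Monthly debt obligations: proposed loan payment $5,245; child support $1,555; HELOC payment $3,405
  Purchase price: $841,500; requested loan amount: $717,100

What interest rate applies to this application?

5.15%

Credit score 745 ≥ 606; Total monthly debts = (5,245 + 1,555 + 3,405) = 10,205. DTI = 10,205/27,000 = 37.8% ≤ 41%
LTV: 717,100 ÷ 841,500 = 85.2%, within 97% cap
Credit 745 → row 740+; LTV 85.2% → column 76.01–87%. Grid cell → 5.15%.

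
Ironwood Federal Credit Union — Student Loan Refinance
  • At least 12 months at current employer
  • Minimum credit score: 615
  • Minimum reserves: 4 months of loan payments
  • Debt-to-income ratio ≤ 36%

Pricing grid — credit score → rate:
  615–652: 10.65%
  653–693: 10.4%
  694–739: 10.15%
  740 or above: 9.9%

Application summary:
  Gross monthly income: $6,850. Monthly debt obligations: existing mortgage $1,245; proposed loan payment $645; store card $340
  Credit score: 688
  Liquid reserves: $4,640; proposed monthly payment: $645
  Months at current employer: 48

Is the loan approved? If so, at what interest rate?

Approved at 10.4%

Credit score 688 ≥ 615 (meets minimum)
Liquid reserves cover 4,640/645 = 7.2 months — ≥ 4 required
Employment 48 ≥ 12 months
Total monthly debts = (1,245 + 645 + 340) = 2,230. Debt-to-income = 2,230/6,850 = 32.6% — meets 36% limit
All requirements met. Score 688 falls in the 653–693 tier → 10.4%.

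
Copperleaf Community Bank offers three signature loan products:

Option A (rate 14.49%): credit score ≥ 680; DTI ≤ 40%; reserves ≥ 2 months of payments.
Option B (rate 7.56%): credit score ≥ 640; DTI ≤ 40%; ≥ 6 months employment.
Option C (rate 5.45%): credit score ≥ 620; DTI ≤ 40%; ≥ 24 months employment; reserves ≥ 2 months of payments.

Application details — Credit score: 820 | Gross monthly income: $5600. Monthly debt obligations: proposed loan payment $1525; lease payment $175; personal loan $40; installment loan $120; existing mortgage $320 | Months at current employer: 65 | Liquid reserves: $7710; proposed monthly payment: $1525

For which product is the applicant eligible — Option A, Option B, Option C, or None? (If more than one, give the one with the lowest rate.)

Total debts = (1,525 + 175 + 40 + 120 + 320) = 2,180; DTI = 2,180/5,600 = 38.9%.
Reserves = 7,710/1,525 = 5.1 months.
Option A: score 820 ≥ 680; DTI 38.9% ≤ 40%; reserves 5.1 ≥ 2 mo → qualifies.
Option B: score 820 ≥ 640; DTI 38.9% ≤ 40%; employment 65 ≥ 6 mo → qualifies.
Option C: score 820 ≥ 620; DTI 38.9% ≤ 40%; employment 65 ≥ 24 mo; reserves 5.1 ≥ 2 mo → qualifies.
Qualifying: Option A, Option B, Option C. Lowest rate is 5.45% → Option C.

Option C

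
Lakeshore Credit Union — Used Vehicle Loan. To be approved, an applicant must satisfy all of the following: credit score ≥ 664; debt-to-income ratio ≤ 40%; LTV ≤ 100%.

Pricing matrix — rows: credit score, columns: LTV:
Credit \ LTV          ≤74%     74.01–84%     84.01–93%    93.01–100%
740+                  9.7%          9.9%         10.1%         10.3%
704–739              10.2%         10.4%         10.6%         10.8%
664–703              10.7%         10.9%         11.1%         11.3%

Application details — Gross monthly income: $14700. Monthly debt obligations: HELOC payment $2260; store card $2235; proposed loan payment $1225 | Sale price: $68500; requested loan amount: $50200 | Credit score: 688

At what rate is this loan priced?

10.7%

Credit score 688 ≥ 664; Total monthly debts = (2,260 + 2,235 + 1,225) = 5,720. Debt-to-income = 5,720/14,700 = 38.9% — meets 40% limit
LTV: 50,200 ÷ 68,500 = 73.3%, within 100% cap
Credit 688 → row 664–703; LTV 73.3% → column ≤74%. Grid cell → 10.7%.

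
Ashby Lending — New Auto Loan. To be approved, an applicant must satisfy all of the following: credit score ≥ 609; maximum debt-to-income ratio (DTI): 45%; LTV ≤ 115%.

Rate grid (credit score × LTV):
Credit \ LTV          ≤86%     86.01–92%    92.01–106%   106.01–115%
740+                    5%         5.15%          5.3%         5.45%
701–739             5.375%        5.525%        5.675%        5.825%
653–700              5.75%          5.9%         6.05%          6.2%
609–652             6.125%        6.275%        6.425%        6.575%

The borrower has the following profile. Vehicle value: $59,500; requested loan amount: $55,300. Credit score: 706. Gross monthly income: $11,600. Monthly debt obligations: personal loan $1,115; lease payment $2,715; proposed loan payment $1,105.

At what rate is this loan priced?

5.675%

Credit score 706 ≥ 609; Total monthly debts = (1,115 + 2,715 + 1,105) = 4,935. DTI: 4,935 ÷ 11,600 = 42.5%, within the 45% cap
Loan-to-value = 55,300/59,500 = 92.9% — pass (115% max)
Row: 706 falls in 701–739. Column: 92.9% falls in 92.01–106%. Rate = 5.675%.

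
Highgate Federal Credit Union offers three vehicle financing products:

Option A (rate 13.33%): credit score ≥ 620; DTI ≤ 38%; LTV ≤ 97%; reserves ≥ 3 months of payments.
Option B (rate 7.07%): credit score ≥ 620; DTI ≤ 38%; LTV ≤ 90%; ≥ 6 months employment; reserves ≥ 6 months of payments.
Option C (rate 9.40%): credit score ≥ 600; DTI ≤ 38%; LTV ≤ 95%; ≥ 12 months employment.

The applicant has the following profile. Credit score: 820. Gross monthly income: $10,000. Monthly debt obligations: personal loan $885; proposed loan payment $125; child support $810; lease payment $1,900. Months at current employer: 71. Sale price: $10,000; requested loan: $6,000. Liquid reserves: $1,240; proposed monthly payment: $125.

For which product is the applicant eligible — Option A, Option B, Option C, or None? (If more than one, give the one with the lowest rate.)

Total debts = (885 + 125 + 810 + 1,900) = 3,720; DTI = 3,720/10,000 = 37.2%.
LTV = 6,000/10,000 = 60%.
Reserves = 1,240/125 = 9.9 months.
Option A: score 820 ≥ 620; DTI 37.2% ≤ 38%; LTV 60% ≤ 97%; reserves 9.9 ≥ 3 mo → qualifies.
Option B: score 820 ≥ 620; DTI 37.2% ≤ 38%; LTV 60% ≤ 90%; employment 71 ≥ 6 mo; reserves 9.9 ≥ 6 mo → qualifies.
Option C: score 820 ≥ 600; DTI 37.2% ≤ 38%; LTV 60% ≤ 95%; employment 71 ≥ 12 mo → qualifies.
Qualifying: Option A, Option B, Option C. Lowest rate is 7.07% → Option B.

Option B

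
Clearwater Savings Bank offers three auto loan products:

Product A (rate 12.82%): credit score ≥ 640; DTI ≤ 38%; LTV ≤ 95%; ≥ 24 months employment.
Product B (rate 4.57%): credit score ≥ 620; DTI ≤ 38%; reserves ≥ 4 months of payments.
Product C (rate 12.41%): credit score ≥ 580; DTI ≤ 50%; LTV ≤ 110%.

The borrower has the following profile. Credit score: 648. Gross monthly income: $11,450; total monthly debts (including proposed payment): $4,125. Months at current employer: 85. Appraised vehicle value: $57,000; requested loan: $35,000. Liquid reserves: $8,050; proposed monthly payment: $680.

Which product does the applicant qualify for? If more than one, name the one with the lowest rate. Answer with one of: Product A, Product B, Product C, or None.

DTI = 4,125/11,450 = 36%.
LTV = 35,000/57,000 = 61.4%.
Reserves = 8,050/680 = 11.8 months.
Product A: score 648 ≥ 640; DTI 36% ≤ 38%; LTV 61.4% ≤ 95%; employment 85 ≥ 24 mo → qualifies.
Product B: score 648 ≥ 620; DTI 36% ≤ 38%; reserves 11.8 ≥ 4 mo → qualifies.
Product C: score 648 ≥ 580; DTI 36% ≤ 50%; LTV 61.4% ≤ 110% → qualifies.
Qualifying: Product A, Product B, Product C. Lowest rate is 4.57% → Product B.

Product B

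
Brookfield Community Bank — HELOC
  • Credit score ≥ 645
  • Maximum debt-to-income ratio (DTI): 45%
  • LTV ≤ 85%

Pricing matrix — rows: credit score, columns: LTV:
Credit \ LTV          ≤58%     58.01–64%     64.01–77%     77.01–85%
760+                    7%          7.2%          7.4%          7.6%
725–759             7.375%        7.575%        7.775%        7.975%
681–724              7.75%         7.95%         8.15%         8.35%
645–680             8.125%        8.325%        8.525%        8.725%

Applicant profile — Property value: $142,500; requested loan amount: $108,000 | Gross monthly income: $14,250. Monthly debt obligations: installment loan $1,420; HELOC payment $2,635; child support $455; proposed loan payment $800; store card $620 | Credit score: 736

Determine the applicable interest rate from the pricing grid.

7.775%

Credit score 736 ≥ 645; Total monthly debts = (1,420 + 2,635 + 455 + 800 + 620) = 5,930. DTI = 5,930/14,250 = 41.6% ≤ 45%
LTV = 108,000/142,500 = 75.8% ≤ 85%
Score 736 is in the 725–759 band; LTV 75.8% is in the 64.01–77% band → 7.775%.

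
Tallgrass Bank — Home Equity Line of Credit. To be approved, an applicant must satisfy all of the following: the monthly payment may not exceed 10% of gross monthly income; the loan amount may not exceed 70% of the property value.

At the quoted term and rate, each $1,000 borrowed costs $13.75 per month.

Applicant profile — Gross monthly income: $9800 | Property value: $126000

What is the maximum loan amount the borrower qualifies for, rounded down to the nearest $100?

$71,200

Payment cap: 10% × $9,800 = $980/month.
At $13.75 per $1,000, that supports 980/13.75 × 1,000 ≈ $71,272 → $71,200.
LTV cap: 70% × $126,000 = $88,200 → $88,200.
Binding constraint: payment-to-income.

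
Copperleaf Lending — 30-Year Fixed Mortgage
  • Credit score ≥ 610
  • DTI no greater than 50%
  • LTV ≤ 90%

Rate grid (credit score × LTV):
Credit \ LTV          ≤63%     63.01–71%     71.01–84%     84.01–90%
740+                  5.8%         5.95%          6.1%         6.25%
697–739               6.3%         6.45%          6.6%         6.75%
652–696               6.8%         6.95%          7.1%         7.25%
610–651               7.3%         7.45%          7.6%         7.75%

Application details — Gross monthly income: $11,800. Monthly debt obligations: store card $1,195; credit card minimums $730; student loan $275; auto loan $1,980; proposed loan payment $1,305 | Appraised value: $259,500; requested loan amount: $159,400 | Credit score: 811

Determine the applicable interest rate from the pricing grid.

5.8%

Credit score 811 ≥ 610; Total monthly debts = (1,195 + 730 + 275 + 1,980 + 1,305) = 5,485. Debt-to-income = 5,485/11,800 = 46.5% — meets 50% limit
LTV = 159,400/259,500 = 61.4% ≤ 90%
Row: 811 falls in 740+. Column: 61.4% falls in ≤63%. Rate = 5.8%.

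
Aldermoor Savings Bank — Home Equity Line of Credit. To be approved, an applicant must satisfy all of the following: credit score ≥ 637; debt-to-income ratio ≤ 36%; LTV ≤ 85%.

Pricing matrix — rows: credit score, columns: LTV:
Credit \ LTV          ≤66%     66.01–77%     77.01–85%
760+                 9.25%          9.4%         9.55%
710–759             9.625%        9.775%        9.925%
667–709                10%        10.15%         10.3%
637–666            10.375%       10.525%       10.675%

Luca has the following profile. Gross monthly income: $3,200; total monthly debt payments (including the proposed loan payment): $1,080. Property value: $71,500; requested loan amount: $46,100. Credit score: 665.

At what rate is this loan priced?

10.375%

Credit score 665 ≥ 637; DTI = 1,080/3,200 = 33.8% ≤ 36%
Loan-to-value = 46,100/71,500 = 64.5% — pass (85% max)
Credit 665 → row 637–666; LTV 64.5% → column ≤66%. Grid cell → 10.375%.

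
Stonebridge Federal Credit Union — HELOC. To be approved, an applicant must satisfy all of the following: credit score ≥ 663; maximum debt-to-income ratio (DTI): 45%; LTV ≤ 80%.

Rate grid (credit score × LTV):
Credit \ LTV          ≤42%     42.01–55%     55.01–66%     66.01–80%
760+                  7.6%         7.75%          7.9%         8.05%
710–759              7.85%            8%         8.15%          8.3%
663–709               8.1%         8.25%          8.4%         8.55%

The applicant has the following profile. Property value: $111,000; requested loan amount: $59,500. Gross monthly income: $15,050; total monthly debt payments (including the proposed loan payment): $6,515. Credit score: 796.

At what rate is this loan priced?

Credit score 796 ≥ 663; Debt-to-income = 6,515/15,050 = 43.3% — meets 45% limit
LTV: 59,500 ÷ 111,000 = 53.6%, within 80% cap
Row: 796 falls in 760+. Column: 53.6% falls in 42.01–55%. Rate = 7.75%.

7.75%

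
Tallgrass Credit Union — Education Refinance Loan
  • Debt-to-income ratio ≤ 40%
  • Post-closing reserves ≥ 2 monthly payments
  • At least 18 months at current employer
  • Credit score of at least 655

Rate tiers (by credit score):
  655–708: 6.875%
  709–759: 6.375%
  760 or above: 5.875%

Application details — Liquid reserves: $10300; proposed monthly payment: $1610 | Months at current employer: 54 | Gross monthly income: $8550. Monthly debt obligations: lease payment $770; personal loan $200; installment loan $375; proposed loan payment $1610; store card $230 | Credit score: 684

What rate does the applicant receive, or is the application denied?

Credit score 684 ≥ 655 (meets minimum)
Employment 54 ≥ 18 months
Reserves: 10,300 ÷ 1,610 = 6.4 months (meets 2-month minimum)
Total monthly debts = (770 + 200 + 375 + 1,610 + 230) = 3,185. DTI = 3,185/8,550 = 37.3% ≤ 40%
All requirements met. Score 684 falls in the 655–708 tier → 6.875%.

Approved at 6.875%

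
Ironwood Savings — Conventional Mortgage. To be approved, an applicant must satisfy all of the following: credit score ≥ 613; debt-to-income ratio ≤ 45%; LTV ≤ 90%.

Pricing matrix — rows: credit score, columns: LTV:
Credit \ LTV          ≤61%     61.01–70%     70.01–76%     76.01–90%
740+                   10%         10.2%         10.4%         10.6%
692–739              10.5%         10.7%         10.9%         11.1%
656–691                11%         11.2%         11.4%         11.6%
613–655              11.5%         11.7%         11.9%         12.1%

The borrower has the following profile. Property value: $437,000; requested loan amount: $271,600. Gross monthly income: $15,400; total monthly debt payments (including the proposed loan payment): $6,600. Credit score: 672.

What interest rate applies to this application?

11.2%

Credit score 672 ≥ 613; Debt-to-income = 6,600/15,400 = 42.9% — meets 45% limit
LTV = 271,600/437,000 = 62.2% ≤ 90%
Credit 672 → row 656–691; LTV 62.2% → column 61.01–70%. Grid cell → 11.2%.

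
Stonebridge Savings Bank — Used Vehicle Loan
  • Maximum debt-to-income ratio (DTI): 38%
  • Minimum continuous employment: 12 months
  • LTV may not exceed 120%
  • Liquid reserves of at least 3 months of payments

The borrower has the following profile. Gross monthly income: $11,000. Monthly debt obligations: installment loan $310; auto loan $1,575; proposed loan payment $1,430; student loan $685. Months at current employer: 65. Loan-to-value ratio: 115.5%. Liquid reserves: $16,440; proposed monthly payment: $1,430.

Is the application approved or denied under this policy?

Approved

Total monthly debts = (310 + 1,575 + 1,430 + 685) = 4,000. DTI = 4,000/11,000 = 36.4% ≤ 38%
Employment 65 ≥ 12 months
LTV 115.5% — within 120%
Liquid reserves cover 16,440/1,430 = 11.5 months — ≥ 3 required
All criteria satisfied.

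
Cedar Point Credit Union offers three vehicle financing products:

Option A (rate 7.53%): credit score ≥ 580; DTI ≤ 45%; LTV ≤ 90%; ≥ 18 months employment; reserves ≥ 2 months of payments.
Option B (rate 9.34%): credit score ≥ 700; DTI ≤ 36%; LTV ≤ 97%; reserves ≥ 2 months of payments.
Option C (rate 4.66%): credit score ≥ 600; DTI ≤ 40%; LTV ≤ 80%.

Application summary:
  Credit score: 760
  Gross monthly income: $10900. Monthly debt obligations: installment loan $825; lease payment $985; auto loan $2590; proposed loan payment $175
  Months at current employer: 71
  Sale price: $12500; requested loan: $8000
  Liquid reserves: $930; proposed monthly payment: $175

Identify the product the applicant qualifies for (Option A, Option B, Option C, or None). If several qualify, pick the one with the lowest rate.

Option A

Total debts = (825 + 985 + 2,590 + 175) = 4,575; DTI = 4,575/10,900 = 42%.
LTV = 8,000/12,500 = 64%.
Reserves = 930/175 = 5.3 months.
Option A: score 760 ≥ 580; DTI 42% ≤ 45%; LTV 64% ≤ 90%; employment 71 ≥ 18 mo; reserves 5.3 ≥ 2 mo → qualifies.
Option B: score 760 ≥ 700; DTI 42% > 36%; LTV 64% ≤ 97%; reserves 5.3 ≥ 2 mo → does not qualify.
Option C: score 760 ≥ 600; DTI 42% > 40%; LTV 64% ≤ 80% → does not qualify.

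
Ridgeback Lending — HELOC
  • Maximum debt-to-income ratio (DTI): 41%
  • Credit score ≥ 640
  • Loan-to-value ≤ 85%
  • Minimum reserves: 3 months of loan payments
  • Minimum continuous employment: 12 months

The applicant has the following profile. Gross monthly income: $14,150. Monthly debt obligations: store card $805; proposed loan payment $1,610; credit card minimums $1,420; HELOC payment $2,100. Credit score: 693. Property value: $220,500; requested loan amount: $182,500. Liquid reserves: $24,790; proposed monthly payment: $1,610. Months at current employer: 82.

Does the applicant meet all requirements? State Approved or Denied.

Total monthly debts = (805 + 1,610 + 1,420 + 2,100) = 5,935. Debt-to-income = 5,935/14,150 = 41.9% — over 41% limit
Credit score 693 ≥ 640 (meets)
LTV = 182,500/220,500 = 82.8% ≤ 85%
Liquid reserves cover 24,790/1,610 = 15.4 months — ≥ 3 required
Employment 82 ≥ 12 months
Fails on DTI.

Denied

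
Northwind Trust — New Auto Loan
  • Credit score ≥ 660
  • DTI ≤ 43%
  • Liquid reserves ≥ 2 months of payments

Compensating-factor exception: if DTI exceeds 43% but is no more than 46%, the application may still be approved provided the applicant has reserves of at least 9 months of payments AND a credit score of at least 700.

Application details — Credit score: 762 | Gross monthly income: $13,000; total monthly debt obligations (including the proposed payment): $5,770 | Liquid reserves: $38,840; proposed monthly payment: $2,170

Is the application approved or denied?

Credit score 762 ≥ 660 (meets base)
DTI: 5,770 ÷ 13,000 = 44.4%, over the 43% base limit.
Liquid reserves cover 38,840/2,170 = 17.9 months — ≥ 2 required
DTI 44.4% is within the 43%–46% exception band; checking compensating factors.
Override check — reserves: 17.9 mo (ok); score: 762 (ok).
Both override conditions satisfied; DTI exception granted.

Approved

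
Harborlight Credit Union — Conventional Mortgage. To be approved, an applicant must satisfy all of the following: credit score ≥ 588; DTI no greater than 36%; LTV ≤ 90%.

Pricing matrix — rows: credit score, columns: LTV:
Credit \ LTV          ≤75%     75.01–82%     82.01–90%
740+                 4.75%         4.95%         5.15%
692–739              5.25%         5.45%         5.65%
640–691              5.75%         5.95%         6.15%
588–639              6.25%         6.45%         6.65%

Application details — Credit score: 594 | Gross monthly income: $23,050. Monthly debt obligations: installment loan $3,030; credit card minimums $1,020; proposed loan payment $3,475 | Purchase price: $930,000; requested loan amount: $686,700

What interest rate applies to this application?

Credit score 594 ≥ 588; Total monthly debts = (3,030 + 1,020 + 3,475) = 7,525. DTI: 7,525 ÷ 23,050 = 32.6%, within the 36% cap
LTV = 686,700/930,000 = 73.8% ≤ 90%
Score 594 is in the 588–639 band; LTV 73.8% is in the ≤75% band → 6.25%.

6.25%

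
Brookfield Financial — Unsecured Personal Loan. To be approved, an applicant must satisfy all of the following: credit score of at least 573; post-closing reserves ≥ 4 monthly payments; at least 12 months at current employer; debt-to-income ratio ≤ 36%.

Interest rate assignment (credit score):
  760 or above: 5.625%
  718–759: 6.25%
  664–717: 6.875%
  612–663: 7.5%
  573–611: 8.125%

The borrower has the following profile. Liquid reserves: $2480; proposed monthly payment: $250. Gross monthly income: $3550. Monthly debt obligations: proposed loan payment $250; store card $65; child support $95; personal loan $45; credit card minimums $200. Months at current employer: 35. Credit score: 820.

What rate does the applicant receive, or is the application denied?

Credit score 820 ≥ 573 (meets minimum)
Liquid reserves cover 2,480/250 = 9.9 months — ≥ 4 required
Employment 35 ≥ 12 months
Total monthly debts = (250 + 65 + 95 + 45 + 200) = 655. DTI: 655 ÷ 3,550 = 18.5%, within the 36% cap
All requirements met. Score 820 falls in the 760 or above tier → 5.625%.

Approved at 5.625%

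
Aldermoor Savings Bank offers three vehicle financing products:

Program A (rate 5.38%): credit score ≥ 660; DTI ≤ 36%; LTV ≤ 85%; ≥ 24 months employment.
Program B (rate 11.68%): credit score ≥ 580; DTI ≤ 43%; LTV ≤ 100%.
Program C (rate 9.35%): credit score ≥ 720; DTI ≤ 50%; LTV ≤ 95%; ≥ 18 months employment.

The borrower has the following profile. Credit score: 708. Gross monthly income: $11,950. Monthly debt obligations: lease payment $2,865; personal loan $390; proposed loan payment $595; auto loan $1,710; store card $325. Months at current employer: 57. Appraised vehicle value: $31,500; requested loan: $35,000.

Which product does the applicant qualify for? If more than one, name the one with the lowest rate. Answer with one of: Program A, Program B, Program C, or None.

None

Total debts = (2,865 + 390 + 595 + 1,710 + 325) = 5,885; DTI = 5,885/11,950 = 49.2%.
LTV = 35,000/31,500 = 111.1%.
Program A: score 708 ≥ 660; DTI 49.2% > 36%; LTV 111.1% > 85%; employment 57 ≥ 24 mo → does not qualify.
Program B: score 708 ≥ 580; DTI 49.2% > 43%; LTV 111.1% > 100% → does not qualify.
Program C: score 708 < 720; DTI 49.2% ≤ 50%; LTV 111.1% > 95%; employment 57 ≥ 18 mo → does not qualify.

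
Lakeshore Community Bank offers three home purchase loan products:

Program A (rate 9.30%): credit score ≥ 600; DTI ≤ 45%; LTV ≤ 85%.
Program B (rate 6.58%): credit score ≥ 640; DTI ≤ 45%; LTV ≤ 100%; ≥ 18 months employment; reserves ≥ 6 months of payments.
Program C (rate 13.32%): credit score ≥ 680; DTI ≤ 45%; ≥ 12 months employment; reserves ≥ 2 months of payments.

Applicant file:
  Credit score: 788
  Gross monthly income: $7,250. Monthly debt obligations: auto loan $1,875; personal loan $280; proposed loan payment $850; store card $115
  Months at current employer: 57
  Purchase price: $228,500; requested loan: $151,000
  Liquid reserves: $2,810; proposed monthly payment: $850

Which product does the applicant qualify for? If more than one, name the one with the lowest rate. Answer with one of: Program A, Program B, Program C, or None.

Program A

Total debts = (1,875 + 280 + 850 + 115) = 3,120; DTI = 3,120/7,250 = 43%.
LTV = 151,000/228,500 = 66.1%.
Reserves = 2,810/850 = 3.3 months.
Program A: score 788 ≥ 600; DTI 43% ≤ 45%; LTV 66.1% ≤ 85% → qualifies.
Program B: score 788 ≥ 640; DTI 43% ≤ 45%; LTV 66.1% ≤ 100%; employment 57 ≥ 18 mo; reserves 3.3 < 6 mo → does not qualify.
Program C: score 788 ≥ 680; DTI 43% ≤ 45%; employment 57 ≥ 12 mo; reserves 3.3 ≥ 2 mo → qualifies.
Qualifying: Program A, Program C. Lowest rate is 9.30% → Program A.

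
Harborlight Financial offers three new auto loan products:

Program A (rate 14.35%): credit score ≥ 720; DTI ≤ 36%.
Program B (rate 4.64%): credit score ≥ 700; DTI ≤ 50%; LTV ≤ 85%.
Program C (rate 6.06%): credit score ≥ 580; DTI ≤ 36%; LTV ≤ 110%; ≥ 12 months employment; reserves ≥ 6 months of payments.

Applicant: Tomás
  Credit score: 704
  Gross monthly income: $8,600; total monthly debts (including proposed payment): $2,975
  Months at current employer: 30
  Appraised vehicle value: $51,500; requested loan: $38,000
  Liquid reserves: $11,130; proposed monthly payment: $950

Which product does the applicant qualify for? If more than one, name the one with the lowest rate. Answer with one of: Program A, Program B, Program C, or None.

Program B

DTI = 2,975/8,600 = 34.6%.
LTV = 38,000/51,500 = 73.8%.
Reserves = 11,130/950 = 11.7 months.
Program A: score 704 < 720; DTI 34.6% ≤ 36% → does not qualify.
Program B: score 704 ≥ 700; DTI 34.6% ≤ 50%; LTV 73.8% ≤ 85% → qualifies.
Program C: score 704 ≥ 580; DTI 34.6% ≤ 36%; LTV 73.8% ≤ 110%; employment 30 ≥ 12 mo; reserves 11.7 ≥ 6 mo → qualifies.
Qualifying: Program B, Program C. Lowest rate is 4.64% → Program B.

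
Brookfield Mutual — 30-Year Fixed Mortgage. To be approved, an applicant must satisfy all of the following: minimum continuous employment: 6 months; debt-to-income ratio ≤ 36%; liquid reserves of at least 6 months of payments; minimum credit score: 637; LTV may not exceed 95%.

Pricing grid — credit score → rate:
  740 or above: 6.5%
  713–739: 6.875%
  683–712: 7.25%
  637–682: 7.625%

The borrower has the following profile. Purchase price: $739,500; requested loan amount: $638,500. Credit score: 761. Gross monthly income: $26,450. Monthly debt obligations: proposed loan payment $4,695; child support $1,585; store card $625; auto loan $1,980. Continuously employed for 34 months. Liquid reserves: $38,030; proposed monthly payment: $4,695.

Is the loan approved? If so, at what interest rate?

Credit score 761 ≥ 637 (meets minimum)
Reserves = 38,030/4,695 = 8.1 months ≥ 6
Employment 34 ≥ 6 months
Total monthly debts = (4,695 + 1,585 + 625 + 1,980) = 8,885. Debt-to-income = 8,885/26,450 = 33.6% — meets 36% limit
LTV: 638,500 ÷ 739,500 = 86.3%, within 95% cap
All requirements met. Score 761 falls in the 740 or above tier → 6.5%.

Approved at 6.5%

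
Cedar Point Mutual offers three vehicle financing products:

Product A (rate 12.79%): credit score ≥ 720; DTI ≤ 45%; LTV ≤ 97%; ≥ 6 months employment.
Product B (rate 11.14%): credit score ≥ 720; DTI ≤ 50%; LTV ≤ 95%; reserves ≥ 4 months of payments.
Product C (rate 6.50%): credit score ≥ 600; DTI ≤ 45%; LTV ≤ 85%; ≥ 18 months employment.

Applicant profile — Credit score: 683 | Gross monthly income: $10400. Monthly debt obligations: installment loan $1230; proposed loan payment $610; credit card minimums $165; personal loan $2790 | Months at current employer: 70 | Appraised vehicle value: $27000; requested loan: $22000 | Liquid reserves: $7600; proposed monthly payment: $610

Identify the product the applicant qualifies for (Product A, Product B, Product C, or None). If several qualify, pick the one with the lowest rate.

None

Total debts = (1,230 + 610 + 165 + 2,790) = 4,795; DTI = 4,795/10,400 = 46.1%.
LTV = 22,000/27,000 = 81.5%.
Reserves = 7,600/610 = 12.5 months.
Product A: score 683 < 720; DTI 46.1% > 45%; LTV 81.5% ≤ 97%; employment 70 ≥ 6 mo → does not qualify.
Product B: score 683 < 720; DTI 46.1% ≤ 50%; LTV 81.5% ≤ 95%; reserves 12.5 ≥ 4 mo → does not qualify.
Product C: score 683 ≥ 600; DTI 46.1% > 45%; LTV 81.5% ≤ 85%; employment 70 ≥ 18 mo → does not qualify.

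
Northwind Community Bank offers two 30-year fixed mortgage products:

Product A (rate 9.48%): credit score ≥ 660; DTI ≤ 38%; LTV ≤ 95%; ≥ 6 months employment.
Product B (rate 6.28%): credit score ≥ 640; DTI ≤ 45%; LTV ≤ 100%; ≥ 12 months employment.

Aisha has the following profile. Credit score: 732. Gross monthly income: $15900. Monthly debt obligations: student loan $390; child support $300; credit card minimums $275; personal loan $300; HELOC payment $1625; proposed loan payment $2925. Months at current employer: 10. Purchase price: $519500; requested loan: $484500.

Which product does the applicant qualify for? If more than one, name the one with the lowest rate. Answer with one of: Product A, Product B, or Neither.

Product A

Total debts = (390 + 300 + 275 + 300 + 1,625 + 2,925) = 5,815; DTI = 5,815/15,900 = 36.6%.
LTV = 484,500/519,500 = 93.3%.
Product A: score 732 ≥ 660; DTI 36.6% ≤ 38%; LTV 93.3% ≤ 95%; employment 10 ≥ 6 mo → qualifies.
Product B: score 732 ≥ 640; DTI 36.6% ≤ 45%; LTV 93.3% ≤ 100%; employment 10 < 12 mo → does not qualify.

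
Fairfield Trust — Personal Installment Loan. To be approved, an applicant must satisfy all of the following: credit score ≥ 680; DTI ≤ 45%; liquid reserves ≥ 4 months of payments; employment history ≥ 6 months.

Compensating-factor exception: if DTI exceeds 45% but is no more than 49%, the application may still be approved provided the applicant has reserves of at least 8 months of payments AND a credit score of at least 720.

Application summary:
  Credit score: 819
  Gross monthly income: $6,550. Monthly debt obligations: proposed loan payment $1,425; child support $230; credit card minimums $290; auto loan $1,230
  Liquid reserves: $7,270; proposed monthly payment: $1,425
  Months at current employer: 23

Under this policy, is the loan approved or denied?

Denied

Credit score 819 ≥ 680 (meets base)
Total debts = (1,425 + 230 + 290 + 1,230) = 3,175. DTI = 3,175/6,550 = 48.5% > 45% — standard DTI limit exceeded.
Reserves: 7,270 ÷ 1,425 = 5.1 months (meets 4-month minimum)
Employment 23 ≥ 6 months
48.5% falls in the override range (45%–49%), so the compensating-factor test applies.
Override check — reserves: 5.1 mo (short of 8); score: 819 (ok).
Override conditions not both satisfied; exception does not apply.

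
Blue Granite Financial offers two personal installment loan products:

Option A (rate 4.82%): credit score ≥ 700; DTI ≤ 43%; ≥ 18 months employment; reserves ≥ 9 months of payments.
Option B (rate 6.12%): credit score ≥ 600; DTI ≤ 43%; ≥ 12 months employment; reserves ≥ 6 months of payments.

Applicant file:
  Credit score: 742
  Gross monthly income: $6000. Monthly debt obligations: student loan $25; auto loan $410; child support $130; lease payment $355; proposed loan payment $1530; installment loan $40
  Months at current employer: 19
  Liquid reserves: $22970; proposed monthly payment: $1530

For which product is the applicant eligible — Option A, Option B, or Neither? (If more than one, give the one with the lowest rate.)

Total debts = (25 + 410 + 130 + 355 + 1,530 + 40) = 2,490; DTI = 2,490/6,000 = 41.5%.
Reserves = 22,970/1,530 = 15.0 months.
Option A: score 742 ≥ 700; DTI 41.5% ≤ 43%; employment 19 ≥ 18 mo; reserves 15.0 ≥ 9 mo → qualifies.
Option B: score 742 ≥ 600; DTI 41.5% ≤ 43%; employment 19 ≥ 12 mo; reserves 15.0 ≥ 6 mo → qualifies.
Qualifying: Option A, Option B. Lowest rate is 4.82% → Option A.

Option A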